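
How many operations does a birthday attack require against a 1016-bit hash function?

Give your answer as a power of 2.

Step 1: The birthday paradox gives collision probability ~50% after sqrt(2^n) = 2^(n/2) hashes.
Step 2: For 1016-bit output: 2^(1016/2) = 2^508.
Step 3: Approximately 2^508 hash computations needed.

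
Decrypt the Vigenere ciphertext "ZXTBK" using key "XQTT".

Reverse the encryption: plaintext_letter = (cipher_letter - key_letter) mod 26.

Step 1: Extend key: XQTTX
Step 2: Decrypt each letter (c - k) mod 26:
  Z(25) - X(23) = (25-23) mod 26 = 2 = C
  X(23) - Q(16) = (23-16) mod 26 = 7 = H
  T(19) - T(19) = (19-19) mod 26 = 0 = A
  B(1) - T(19) = (1-19) mod 26 = 8 = I
  K(10) - X(23) = (10-23) mod 26 = 13 = N
Plaintext: CHAIN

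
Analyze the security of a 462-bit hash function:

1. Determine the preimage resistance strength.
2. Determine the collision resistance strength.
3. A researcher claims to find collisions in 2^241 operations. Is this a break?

Step 1: Preimage resistance requires brute-force of 2^462 operations.
Step 2: Collision resistance (birthday bound) = 2^(462/2) = 2^231.
Step 3: The claimed attack costs 2^241 operations.
Step 4: Since 2^241 >= 2^231, the claimed attack is no faster than the generic birthday attack, so this does not break collision resistance.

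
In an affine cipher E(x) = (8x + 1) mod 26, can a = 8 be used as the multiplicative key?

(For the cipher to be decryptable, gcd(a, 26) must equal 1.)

Step 1: Compute gcd(8, 26).
Step 2: gcd(8, 26) = 2.
Since gcd = 2 != 1, 8 shares a common factor with 26, so it cannot be used.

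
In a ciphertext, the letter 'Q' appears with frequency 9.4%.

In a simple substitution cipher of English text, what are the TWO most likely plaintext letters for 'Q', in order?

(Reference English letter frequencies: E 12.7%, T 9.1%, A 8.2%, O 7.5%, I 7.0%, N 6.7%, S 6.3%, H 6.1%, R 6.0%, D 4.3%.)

Step 1: Observed frequency of 'Q' is 9.4%.
Step 2: Compute distances to each reference frequency and sort:
  T (9.1%): difference = 0.3% <-- BEST
  A (8.2%): difference = 1.2% <-- RUNNER-UP
  O (7.5%): difference = 1.9%
  I (7.0%): difference = 2.4%
  N (6.7%): difference = 2.7%
Step 3: Most likely is 'T' (9.1%, diff 0.3%); second most likely is 'A' (8.2%, diff 1.2%).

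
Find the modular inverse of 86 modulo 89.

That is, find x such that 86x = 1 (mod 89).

Step 1: We need x such that 86 * x = 1 (mod 89).
Step 2: Using the extended Euclidean algorithm or trial:
  86 * 59 = 5074 = 57 * 89 + 1.
Step 3: Since 5074 mod 89 = 1, the inverse is x = 59.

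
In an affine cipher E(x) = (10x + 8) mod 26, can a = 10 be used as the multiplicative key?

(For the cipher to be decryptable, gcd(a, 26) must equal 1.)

Step 1: Compute gcd(10, 26).
Step 2: gcd(10, 26) = 2.
Since gcd = 2 != 1, 10 shares a common factor with 26, so it cannot be used.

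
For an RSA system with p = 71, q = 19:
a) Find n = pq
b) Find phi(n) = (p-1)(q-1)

Step 1: n = p * q = 71 * 19 = 1349.
Step 2: phi(n) = (p-1)(q-1) = 70 * 18 = 1260.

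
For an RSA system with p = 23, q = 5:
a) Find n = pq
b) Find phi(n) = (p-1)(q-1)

Step 1: n = p * q = 23 * 5 = 115.
Step 2: phi(n) = (p-1)(q-1) = 22 * 4 = 88.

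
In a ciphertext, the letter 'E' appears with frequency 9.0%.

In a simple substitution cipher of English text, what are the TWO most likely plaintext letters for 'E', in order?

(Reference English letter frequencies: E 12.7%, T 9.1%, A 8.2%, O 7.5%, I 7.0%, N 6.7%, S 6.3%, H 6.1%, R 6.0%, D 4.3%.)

Step 1: Observed frequency of 'E' is 9.0%.
Step 2: Compute distances to each reference frequency and sort:
  T (9.1%): difference = 0.1% <-- BEST
  A (8.2%): difference = 0.8% <-- RUNNER-UP
  O (7.5%): difference = 1.5%
  I (7.0%): difference = 2.0%
  N (6.7%): difference = 2.3%
Step 3: Most likely is 'T' (9.1%, diff 0.1%); second most likely is 'A' (8.2%, diff 0.8%).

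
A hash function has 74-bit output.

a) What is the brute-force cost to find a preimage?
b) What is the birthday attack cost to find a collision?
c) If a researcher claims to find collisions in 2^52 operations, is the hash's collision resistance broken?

Step 1: Preimage resistance requires brute-force of 2^74 operations.
Step 2: Collision resistance (birthday bound) = 2^(74/2) = 2^37.
Step 3: The claimed attack costs 2^52 operations.
Step 4: Since 2^52 >= 2^37, the claimed attack is no faster than the generic birthday attack, so this does not break collision resistance.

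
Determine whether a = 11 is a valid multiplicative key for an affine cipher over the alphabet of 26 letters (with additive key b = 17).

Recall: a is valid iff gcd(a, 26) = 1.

Step 1: Compute gcd(11, 26).
Step 2: gcd(11, 26) = 1.
Since gcd = 1, 11 is coprime with 26, so it is a valid key.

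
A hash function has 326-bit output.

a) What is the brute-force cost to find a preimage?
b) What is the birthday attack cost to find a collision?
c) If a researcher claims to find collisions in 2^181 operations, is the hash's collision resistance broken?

Step 1: Preimage resistance requires brute-force of 2^326 operations.
Step 2: Collision resistance (birthday bound) = 2^(326/2) = 2^163.
Step 3: The claimed attack costs 2^181 operations.
Step 4: Since 2^181 >= 2^163, the claimed attack is no faster than the generic birthday attack, so this does not break collision resistance.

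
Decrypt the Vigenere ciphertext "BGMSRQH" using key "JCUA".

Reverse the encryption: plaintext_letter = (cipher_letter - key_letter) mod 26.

Step 1: Extend key: JCUAJCU
Step 2: Decrypt each letter (c - k) mod 26:
  B(1) - J(9) = (1-9) mod 26 = 18 = S
  G(6) - C(2) = (6-2) mod 26 = 4 = E
  M(12) - U(20) = (12-20) mod 26 = 18 = S
  S(18) - A(0) = (18-0) mod 26 = 18 = S
  R(17) - J(9) = (17-9) mod 26 = 8 = I
  Q(16) - C(2) = (16-2) mod 26 = 14 = O
  H(7) - U(20) = (7-20) mod 26 = 13 = N
Plaintext: SESSION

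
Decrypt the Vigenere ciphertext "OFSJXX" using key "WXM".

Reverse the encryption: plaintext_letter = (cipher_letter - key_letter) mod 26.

Step 1: Extend key: WXMWXM
Step 2: Decrypt each letter (c - k) mod 26:
  O(14) - W(22) = (14-22) mod 26 = 18 = S
  F(5) - X(23) = (5-23) mod 26 = 8 = I
  S(18) - M(12) = (18-12) mod 26 = 6 = G
  J(9) - W(22) = (9-22) mod 26 = 13 = N
  X(23) - X(23) = (23-23) mod 26 = 0 = A
  X(23) - M(12) = (23-12) mod 26 = 11 = L
Plaintext: SIGNAL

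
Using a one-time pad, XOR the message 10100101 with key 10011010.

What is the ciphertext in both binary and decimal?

Step 1: Write out the XOR operation bit by bit:
  Message: 10100101
  Key:     10011010
  XOR:     00111111
Step 2: Convert to decimal: 00111111 = 63.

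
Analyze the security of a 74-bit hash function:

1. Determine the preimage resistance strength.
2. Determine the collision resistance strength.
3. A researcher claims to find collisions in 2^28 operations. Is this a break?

Step 1: Preimage resistance requires brute-force of 2^74 operations.
Step 2: Collision resistance (birthday bound) = 2^(74/2) = 2^37.
Step 3: The claimed attack costs 2^28 operations.
Step 4: Since 2^28 < 2^37, the claimed attack beats the generic birthday bound, so collision resistance is broken.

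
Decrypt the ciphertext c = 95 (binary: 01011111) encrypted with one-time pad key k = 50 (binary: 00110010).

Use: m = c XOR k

Step 1: XOR ciphertext with key:
  Ciphertext: 01011111
  Key:        00110010
  XOR:        01101101
Step 2: Plaintext = 01101101 = 109 in decimal.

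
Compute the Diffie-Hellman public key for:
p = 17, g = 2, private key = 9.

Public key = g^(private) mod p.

Step 1: A = g^a mod p = 2^9 mod 17.
  2^1 mod 17 = 2
  2^2 mod 17 = (2 * 2) mod 17 = 4
  2^3 mod 17 = (4 * 2) mod 17 = 8
  2^4 mod 17 = (8 * 2) mod 17 = 16
  2^5 mod 17 = (16 * 2) mod 17 = 15
  2^6 mod 17 = (15 * 2) mod 17 = 13
  2^7 mod 17 = (13 * 2) mod 17 = 9
  2^8 mod 17 = (9 * 2) mod 17 = 1
  2^9 mod 17 = (1 * 2) mod 17 = 2
Result: A = 2.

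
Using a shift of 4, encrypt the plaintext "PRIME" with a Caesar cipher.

Step 1: For each letter, shift forward by 4 positions (mod 26).
  P (position 15) -> position (15+4) mod 26 = 19 -> T
  R (position 17) -> position (17+4) mod 26 = 21 -> V
  I (position 8) -> position (8+4) mod 26 = 12 -> M
  M (position 12) -> position (12+4) mod 26 = 16 -> Q
  E (position 4) -> position (4+4) mod 26 = 8 -> I
Result: TVMQI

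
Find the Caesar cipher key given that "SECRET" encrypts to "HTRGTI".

Step 1: Compare first letters: S (position 18) -> H (position 7).
Step 2: Shift = (7 - 18) mod 26 = 15.
The shift value is 15.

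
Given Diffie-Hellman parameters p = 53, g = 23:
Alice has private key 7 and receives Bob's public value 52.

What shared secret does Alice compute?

Step 1: s = B^a mod p = 52^7 mod 53.
  52^1 mod 53 = 52
  52^2 mod 53 = (52 * 52) mod 53 = 1
  52^3 mod 53 = (1 * 52) mod 53 = 52
  52^4 mod 53 = (52 * 52) mod 53 = 1
  52^5 mod 53 = (1 * 52) mod 53 = 52
  52^6 mod 53 = (52 * 52) mod 53 = 1
  52^7 mod 53 = (1 * 52) mod 53 = 52
Result: shared secret = 52.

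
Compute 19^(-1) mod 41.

Step 1: We need x such that 19 * x = 1 (mod 41).
Step 2: Using the extended Euclidean algorithm or trial:
  19 * 13 = 247 = 6 * 41 + 1.
Step 3: Since 247 mod 41 = 1, the inverse is x = 13.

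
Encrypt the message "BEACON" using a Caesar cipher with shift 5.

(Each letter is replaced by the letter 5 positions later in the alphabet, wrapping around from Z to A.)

Step 1: For each letter, shift forward by 5 positions (mod 26).
  B (position 1) -> position (1+5) mod 26 = 6 -> G
  E (position 4) -> position (4+5) mod 26 = 9 -> J
  A (position 0) -> position (0+5) mod 26 = 5 -> F
  C (position 2) -> position (2+5) mod 26 = 7 -> H
  O (position 14) -> position (14+5) mod 26 = 19 -> T
  N (position 13) -> position (13+5) mod 26 = 18 -> S
Result: GJFHTS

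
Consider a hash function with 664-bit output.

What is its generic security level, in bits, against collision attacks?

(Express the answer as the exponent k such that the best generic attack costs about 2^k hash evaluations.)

Step 1: The hash has a 664-bit output.
Step 2: Collision resistance means it should be infeasible to find any x != y with h(x) = h(y).
By the birthday bound, a generic collision search succeeds after about sqrt(2^664) = 2^(664/2) = 2^332 evaluations.
Step 3: Security level = 332 bits.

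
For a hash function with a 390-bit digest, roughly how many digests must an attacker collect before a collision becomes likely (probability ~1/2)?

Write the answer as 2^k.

Step 1: The birthday paradox gives collision probability ~50% after sqrt(2^n) = 2^(n/2) hashes.
Step 2: For 390-bit output: 2^(390/2) = 2^195.
Step 3: Approximately 2^195 hash computations needed.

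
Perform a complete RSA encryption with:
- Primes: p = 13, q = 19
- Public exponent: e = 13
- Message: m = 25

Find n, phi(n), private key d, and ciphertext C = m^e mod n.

Step 1: n = 13 * 19 = 247.
Step 2: phi(n) = (13-1)(19-1) = 12 * 18 = 216.
Step 3: Find d = 13^(-1) mod 216 = 133.
  Verify: 13 * 133 = 1729 = 1 (mod 216).
Step 4: C = 25^13 mod 247 = 194.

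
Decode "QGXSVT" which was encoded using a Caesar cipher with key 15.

Step 1: Reverse the shift by subtracting 15 from each letter position.
  Q (position 16) -> position (16-15) mod 26 = 1 -> B
  G (position 6) -> position (6-15) mod 26 = 17 -> R
  X (position 23) -> position (23-15) mod 26 = 8 -> I
  S (position 18) -> position (18-15) mod 26 = 3 -> D
  V (position 21) -> position (21-15) mod 26 = 6 -> G
  T (position 19) -> position (19-15) mod 26 = 4 -> E
Decrypted message: BRIDGE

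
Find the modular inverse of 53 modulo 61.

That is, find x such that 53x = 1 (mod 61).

Step 1: We need x such that 53 * x = 1 (mod 61).
Step 2: Using the extended Euclidean algorithm or trial:
  53 * 38 = 2014 = 33 * 61 + 1.
Step 3: Since 2014 mod 61 = 1, the inverse is x = 38.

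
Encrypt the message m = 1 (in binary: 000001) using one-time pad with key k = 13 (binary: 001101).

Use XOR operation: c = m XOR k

Step 1: Write out the XOR operation bit by bit:
  Message: 000001
  Key:     001101
  XOR:     001100
Step 2: Convert to decimal: 001100 = 12.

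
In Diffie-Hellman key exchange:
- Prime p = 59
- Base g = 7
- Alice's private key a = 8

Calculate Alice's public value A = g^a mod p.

Step 1: A = g^a mod p = 7^8 mod 59.
  7^1 mod 59 = 7
  7^2 mod 59 = (7 * 7) mod 59 = 49
  7^3 mod 59 = (49 * 7) mod 59 = 48
  7^4 mod 59 = (48 * 7) mod 59 = 41
  7^5 mod 59 = (41 * 7) mod 59 = 51
  7^6 mod 59 = (51 * 7) mod 59 = 3
  7^7 mod 59 = (3 * 7) mod 59 = 21
  7^8 mod 59 = (21 * 7) mod 59 = 29
Result: A = 29.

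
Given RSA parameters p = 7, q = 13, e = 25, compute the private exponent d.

Step 1: n = 7 * 13 = 91.
Step 2: phi(n) = 6 * 12 = 72.
Step 3: Find d such that 25 * d = 1 (mod 72).
Step 4: d = 25^(-1) mod 72 = 49.
Verification: 25 * 49 = 1225 = 17 * 72 + 1.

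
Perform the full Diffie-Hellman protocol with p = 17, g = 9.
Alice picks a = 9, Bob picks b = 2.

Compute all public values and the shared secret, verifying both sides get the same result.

Step 1: A = g^a mod p = 9^9 mod 17 = 9.
Step 2: B = g^b mod p = 9^2 mod 17 = 13.
Step 3: Alice computes s = B^a mod p = 13^9 mod 17 = 13.
Step 4: Bob computes s = A^b mod p = 9^2 mod 17 = 13.
Both sides agree: shared secret = 13.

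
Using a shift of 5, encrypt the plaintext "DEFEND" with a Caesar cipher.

Step 1: For each letter, shift forward by 5 positions (mod 26).
  D (position 3) -> position (3+5) mod 26 = 8 -> I
  E (position 4) -> position (4+5) mod 26 = 9 -> J
  F (position 5) -> position (5+5) mod 26 = 10 -> K
  E (position 4) -> position (4+5) mod 26 = 9 -> J
  N (position 13) -> position (13+5) mod 26 = 18 -> S
  D (position 3) -> position (3+5) mod 26 = 8 -> I
Result: IJKJSI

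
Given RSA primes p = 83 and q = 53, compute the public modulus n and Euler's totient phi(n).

Step 1: n = p * q = 83 * 53 = 4399.
Step 2: phi(n) = (p-1)(q-1) = 82 * 52 = 4264.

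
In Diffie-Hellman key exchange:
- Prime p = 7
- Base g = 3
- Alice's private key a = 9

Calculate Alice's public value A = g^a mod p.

Step 1: A = g^a mod p = 3^9 mod 7.
  3^1 mod 7 = 3
  3^2 mod 7 = (3 * 3) mod 7 = 2
  3^3 mod 7 = (2 * 3) mod 7 = 6
  3^4 mod 7 = (6 * 3) mod 7 = 4
  3^5 mod 7 = (4 * 3) mod 7 = 5
  3^6 mod 7 = (5 * 3) mod 7 = 1
  3^7 mod 7 = (1 * 3) mod 7 = 3
  3^8 mod 7 = (3 * 3) mod 7 = 2
  3^9 mod 7 = (2 * 3) mod 7 = 6
Result: A = 6.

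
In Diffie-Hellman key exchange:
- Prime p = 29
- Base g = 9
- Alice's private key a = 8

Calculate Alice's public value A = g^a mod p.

Step 1: A = g^a mod p = 9^8 mod 29.
  9^1 mod 29 = 9
  9^2 mod 29 = (9 * 9) mod 29 = 23
  9^3 mod 29 = (23 * 9) mod 29 = 4
  9^4 mod 29 = (4 * 9) mod 29 = 7
  9^5 mod 29 = (7 * 9) mod 29 = 5
  9^6 mod 29 = (5 * 9) mod 29 = 16
  9^7 mod 29 = (16 * 9) mod 29 = 28
  9^8 mod 29 = (28 * 9) mod 29 = 20
Result: A = 20.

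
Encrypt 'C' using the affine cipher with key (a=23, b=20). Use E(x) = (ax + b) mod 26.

Step 1: Convert 'C' to number: x = 2.
Step 2: E(2) = (23 * 2 + 20) mod 26 = 66 mod 26 = 14.
Step 3: Convert 14 back to letter: O.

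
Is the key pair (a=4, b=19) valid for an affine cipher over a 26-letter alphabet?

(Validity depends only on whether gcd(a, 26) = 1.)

Step 1: Compute gcd(4, 26).
Step 2: gcd(4, 26) = 2.
Since gcd = 2 != 1, 4 shares a common factor with 26, so it cannot be used.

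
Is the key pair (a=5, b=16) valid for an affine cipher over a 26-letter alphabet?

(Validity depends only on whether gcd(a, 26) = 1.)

Step 1: Compute gcd(5, 26).
Step 2: gcd(5, 26) = 1.
Since gcd = 1, 5 is coprime with 26, so it is a valid key.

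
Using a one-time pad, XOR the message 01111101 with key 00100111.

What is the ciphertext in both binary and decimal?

Step 1: Write out the XOR operation bit by bit:
  Message: 01111101
  Key:     00100111
  XOR:     01011010
Step 2: Convert to decimal: 01011010 = 90.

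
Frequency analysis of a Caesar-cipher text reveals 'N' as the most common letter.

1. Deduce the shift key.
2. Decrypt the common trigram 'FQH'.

Step 1: In English, 'E' is the most frequent letter (12.7%).
Step 2: The most frequent ciphertext letter is 'N' (position 13).
Step 3: Shift = (13 - 4) mod 26 = 9.
Step 4: Decrypt 'FQH' by shifting back 9:
  F -> W
  Q -> H
  H -> Y
Step 5: 'FQH' decrypts to 'WHY'.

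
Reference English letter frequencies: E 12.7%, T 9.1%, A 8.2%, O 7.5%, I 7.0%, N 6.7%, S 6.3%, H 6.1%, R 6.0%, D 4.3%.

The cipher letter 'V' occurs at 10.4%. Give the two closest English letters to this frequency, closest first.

Step 1: Observed frequency of 'V' is 10.4%.
Step 2: Compute distances to each reference frequency and sort:
  T (9.1%): difference = 1.3% <-- BEST
  A (8.2%): difference = 2.2% <-- RUNNER-UP
  E (12.7%): difference = 2.3%
  O (7.5%): difference = 2.9%
  I (7.0%): difference = 3.4%
Step 3: Most likely is 'T' (9.1%, diff 1.3%); second most likely is 'A' (8.2%, diff 2.2%).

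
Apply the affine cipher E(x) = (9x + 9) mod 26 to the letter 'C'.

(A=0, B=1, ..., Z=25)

Step 1: Convert 'C' to number: x = 2.
Step 2: E(2) = (9 * 2 + 9) mod 26 = 27 mod 26 = 1.
Step 3: Convert 1 back to letter: B.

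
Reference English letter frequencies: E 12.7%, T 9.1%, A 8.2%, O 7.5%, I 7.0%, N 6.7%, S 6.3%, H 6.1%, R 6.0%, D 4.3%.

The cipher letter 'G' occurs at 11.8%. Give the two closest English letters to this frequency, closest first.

Step 1: Observed frequency of 'G' is 11.8%.
Step 2: Compute distances to each reference frequency and sort:
  E (12.7%): difference = 0.9% <-- BEST
  T (9.1%): difference = 2.7% <-- RUNNER-UP
  A (8.2%): difference = 3.6%
  O (7.5%): difference = 4.3%
  I (7.0%): difference = 4.8%
Step 3: Most likely is 'E' (12.7%, diff 0.9%); second most likely is 'T' (9.1%, diff 2.7%).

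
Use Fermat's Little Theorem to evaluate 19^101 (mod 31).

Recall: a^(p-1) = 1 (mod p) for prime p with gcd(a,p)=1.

Step 1: Since 31 is prime, by Fermat's Little Theorem: 19^30 = 1 (mod 31).
Step 2: Reduce exponent: 101 mod 30 = 11.
Step 3: So 19^101 = 19^11 (mod 31).
Step 4: 19^11 mod 31 = 10.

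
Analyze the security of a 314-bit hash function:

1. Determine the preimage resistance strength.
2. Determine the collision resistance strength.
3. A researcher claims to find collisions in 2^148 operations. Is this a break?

Step 1: Preimage resistance requires brute-force of 2^314 operations.
Step 2: Collision resistance (birthday bound) = 2^(314/2) = 2^157.
Step 3: The claimed attack costs 2^148 operations.
Step 4: Since 2^148 < 2^157, the claimed attack beats the generic birthday bound, so collision resistance is broken.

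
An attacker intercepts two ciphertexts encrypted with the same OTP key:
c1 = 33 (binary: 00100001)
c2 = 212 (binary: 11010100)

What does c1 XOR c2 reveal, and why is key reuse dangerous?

Step 1: c1 XOR c2 = (m1 XOR k) XOR (m2 XOR k).
Step 2: By XOR associativity/commutativity: = m1 XOR m2 XOR k XOR k = m1 XOR m2.
Step 3: 00100001 XOR 11010100 = 11110101 = 245.
Step 4: The key cancels out! An attacker learns m1 XOR m2 = 245, revealing the relationship between plaintexts.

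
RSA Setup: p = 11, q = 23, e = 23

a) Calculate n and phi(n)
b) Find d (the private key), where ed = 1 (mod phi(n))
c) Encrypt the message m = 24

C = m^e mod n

Step 1: n = 11 * 23 = 253.
Step 2: phi(n) = (11-1)(23-1) = 10 * 22 = 220.
Step 3: Find d = 23^(-1) mod 220 = 67.
  Verify: 23 * 67 = 1541 = 1 (mod 220).
Step 4: C = 24^23 mod 253 = 162.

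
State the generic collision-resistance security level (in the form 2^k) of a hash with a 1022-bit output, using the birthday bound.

Step 1: The birthday paradox gives collision probability ~50% after sqrt(2^n) = 2^(n/2) hashes.
Step 2: For 1022-bit output: 2^(1022/2) = 2^511.
Step 3: Approximately 2^511 hash computations needed.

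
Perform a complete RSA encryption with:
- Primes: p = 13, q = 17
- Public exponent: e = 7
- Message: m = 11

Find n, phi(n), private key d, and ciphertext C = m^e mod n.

Step 1: n = 13 * 17 = 221.
Step 2: phi(n) = (13-1)(17-1) = 12 * 16 = 192.
Step 3: Find d = 7^(-1) mod 192 = 55.
  Verify: 7 * 55 = 385 = 1 (mod 192).
Step 4: C = 11^7 mod 221 = 54.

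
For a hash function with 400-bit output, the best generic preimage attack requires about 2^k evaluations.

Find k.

Step 1: The hash has a 400-bit output.
Step 2: Preimage resistance means: given a digest h(x), it should be infeasible to find any input that hashes to it.
With a 400-bit output there are 2^400 possible digests, so a generic brute-force preimage search costs about 2^400 evaluations.
Step 3: Security level = 400 bits.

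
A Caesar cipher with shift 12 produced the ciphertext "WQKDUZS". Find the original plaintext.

Step 1: Reverse the shift by subtracting 12 from each letter position.
  W (position 22) -> position (22-12) mod 26 = 10 -> K
  Q (position 16) -> position (16-12) mod 26 = 4 -> E
  K (position 10) -> position (10-12) mod 26 = 24 -> Y
  D (position 3) -> position (3-12) mod 26 = 17 -> R
  U (position 20) -> position (20-12) mod 26 = 8 -> I
  Z (position 25) -> position (25-12) mod 26 = 13 -> N
  S (position 18) -> position (18-12) mod 26 = 6 -> G
Decrypted message: KEYRING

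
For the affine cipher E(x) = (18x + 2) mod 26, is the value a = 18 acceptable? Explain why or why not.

Step 1: Compute gcd(18, 26).
Step 2: gcd(18, 26) = 2.
Since gcd = 2 != 1, 18 shares a common factor with 26, so it cannot be used.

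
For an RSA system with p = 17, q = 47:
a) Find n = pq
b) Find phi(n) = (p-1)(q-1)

Step 1: n = p * q = 17 * 47 = 799.
Step 2: phi(n) = (p-1)(q-1) = 16 * 46 = 736.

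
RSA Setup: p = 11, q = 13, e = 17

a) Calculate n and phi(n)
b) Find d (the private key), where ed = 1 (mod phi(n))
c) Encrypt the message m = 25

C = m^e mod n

Step 1: n = 11 * 13 = 143.
Step 2: phi(n) = (11-1)(13-1) = 10 * 12 = 120.
Step 3: Find d = 17^(-1) mod 120 = 113.
  Verify: 17 * 113 = 1921 = 1 (mod 120).
Step 4: C = 25^17 mod 143 = 64.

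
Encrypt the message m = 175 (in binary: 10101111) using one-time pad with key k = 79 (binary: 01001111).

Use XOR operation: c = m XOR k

Step 1: Write out the XOR operation bit by bit:
  Message: 10101111
  Key:     01001111
  XOR:     11100000
Step 2: Convert to decimal: 11100000 = 224.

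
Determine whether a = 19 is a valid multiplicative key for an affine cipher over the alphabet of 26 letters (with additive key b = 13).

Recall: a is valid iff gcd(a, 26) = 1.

Step 1: Compute gcd(19, 26).
Step 2: gcd(19, 26) = 1.
Since gcd = 1, 19 is coprime with 26, so it is a valid key.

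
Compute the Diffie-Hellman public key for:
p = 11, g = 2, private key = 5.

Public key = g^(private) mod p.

Step 1: A = g^a mod p = 2^5 mod 11.
  2^1 mod 11 = 2
  2^2 mod 11 = (2 * 2) mod 11 = 4
  2^3 mod 11 = (4 * 2) mod 11 = 8
  2^4 mod 11 = (8 * 2) mod 11 = 5
  2^5 mod 11 = (5 * 2) mod 11 = 10
Result: A = 10.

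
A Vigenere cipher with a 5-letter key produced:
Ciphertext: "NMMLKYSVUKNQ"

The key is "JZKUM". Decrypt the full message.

Step 1: Key 'JZKUM' has length 5. Extended key: JZKUMJZKUMJZ
Step 2: Decrypt each position:
  N(13) - J(9) = 4 = E
  M(12) - Z(25) = 13 = N
  M(12) - K(10) = 2 = C
  L(11) - U(20) = 17 = R
  K(10) - M(12) = 24 = Y
  Y(24) - J(9) = 15 = P
  S(18) - Z(25) = 19 = T
  V(21) - K(10) = 11 = L
  U(20) - U(20) = 0 = A
  K(10) - M(12) = 24 = Y
  N(13) - J(9) = 4 = E
  Q(16) - Z(25) = 17 = R
Plaintext: ENCRYPTLAYER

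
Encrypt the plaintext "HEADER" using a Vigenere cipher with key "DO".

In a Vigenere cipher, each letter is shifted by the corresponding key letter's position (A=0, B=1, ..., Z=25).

Step 1: Repeat key to match plaintext length:
  Plaintext: HEADER
  Key:       DODODO
Step 2: Encrypt each letter:
  H(7) + D(3) = (7+3) mod 26 = 10 = K
  E(4) + O(14) = (4+14) mod 26 = 18 = S
  A(0) + D(3) = (0+3) mod 26 = 3 = D
  D(3) + O(14) = (3+14) mod 26 = 17 = R
  E(4) + D(3) = (4+3) mod 26 = 7 = H
  R(17) + O(14) = (17+14) mod 26 = 5 = F
Ciphertext: KSDRHF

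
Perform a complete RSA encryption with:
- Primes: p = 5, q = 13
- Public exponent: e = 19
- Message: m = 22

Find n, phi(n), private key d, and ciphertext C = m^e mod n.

Step 1: n = 5 * 13 = 65.
Step 2: phi(n) = (5-1)(13-1) = 4 * 12 = 48.
Step 3: Find d = 19^(-1) mod 48 = 43.
  Verify: 19 * 43 = 817 = 1 (mod 48).
Step 4: C = 22^19 mod 65 = 48.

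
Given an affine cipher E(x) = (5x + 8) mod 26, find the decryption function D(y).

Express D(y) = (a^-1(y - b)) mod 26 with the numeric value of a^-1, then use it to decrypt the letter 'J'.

Step 1: Find a^-1, the modular inverse of 5 mod 26.
Step 2: We need 5 * a^-1 = 1 (mod 26).
Step 3: 5 * 21 = 105 = 4 * 26 + 1, so a^-1 = 21.
Step 4: D(y) = 21(y - 8) mod 26.
Step 5: Apply to 'J' (y = 9): D(9) = 21 * (9 - 8) mod 26 = 21 * 1 mod 26 = 21 -> 'V'.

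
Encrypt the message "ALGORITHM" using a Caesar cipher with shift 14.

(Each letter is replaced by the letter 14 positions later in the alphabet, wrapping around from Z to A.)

Step 1: For each letter, shift forward by 14 positions (mod 26).
  A (position 0) -> position (0+14) mod 26 = 14 -> O
  L (position 11) -> position (11+14) mod 26 = 25 -> Z
  G (position 6) -> position (6+14) mod 26 = 20 -> U
  O (position 14) -> position (14+14) mod 26 = 2 -> C
  R (position 17) -> position (17+14) mod 26 = 5 -> F
  I (position 8) -> position (8+14) mod 26 = 22 -> W
  T (position 19) -> position (19+14) mod 26 = 7 -> H
  H (position 7) -> position (7+14) mod 26 = 21 -> V
  M (position 12) -> position (12+14) mod 26 = 0 -> A
Result: OZUCFWHVA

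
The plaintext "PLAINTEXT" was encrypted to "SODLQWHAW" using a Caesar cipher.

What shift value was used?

Step 1: Compare first letters: P (position 15) -> S (position 18).
Step 2: Shift = (18 - 15) mod 26 = 3.
The shift value is 3.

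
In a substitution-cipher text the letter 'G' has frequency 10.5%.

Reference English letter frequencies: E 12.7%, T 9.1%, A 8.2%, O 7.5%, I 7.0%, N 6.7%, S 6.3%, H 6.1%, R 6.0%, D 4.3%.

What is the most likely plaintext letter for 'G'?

Step 1: The observed frequency is 10.5%.
Step 2: Compare with English frequencies:
  E: 12.7% (difference: 2.2%)
  T: 9.1% (difference: 1.4%) <-- closest
  A: 8.2% (difference: 2.3%)
  O: 7.5% (difference: 3.0%)
  I: 7.0% (difference: 3.5%)
  N: 6.7% (difference: 3.8%)
  S: 6.3% (difference: 4.2%)
  H: 6.1% (difference: 4.4%)
  R: 6.0% (difference: 4.5%)
  D: 4.3% (difference: 6.2%)
Step 3: 'G' most likely represents 'T' (frequency 9.1%).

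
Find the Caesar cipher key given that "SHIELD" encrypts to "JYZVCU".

Step 1: Compare first letters: S (position 18) -> J (position 9).
Step 2: Shift = (9 - 18) mod 26 = 17.
The shift value is 17.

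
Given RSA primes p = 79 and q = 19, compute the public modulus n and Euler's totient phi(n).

Step 1: n = p * q = 79 * 19 = 1501.
Step 2: phi(n) = (p-1)(q-1) = 78 * 18 = 1404.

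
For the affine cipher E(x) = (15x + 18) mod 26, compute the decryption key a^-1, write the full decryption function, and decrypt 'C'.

Step 1: Find a^-1, the modular inverse of 15 mod 26.
Step 2: We need 15 * a^-1 = 1 (mod 26).
Step 3: 15 * 7 = 105 = 4 * 26 + 1, so a^-1 = 7.
Step 4: D(y) = 7(y - 18) mod 26.
Step 5: Apply to 'C' (y = 2): D(2) = 7 * (2 - 18) mod 26 = 7 * -16 mod 26 = 18 -> 'S'.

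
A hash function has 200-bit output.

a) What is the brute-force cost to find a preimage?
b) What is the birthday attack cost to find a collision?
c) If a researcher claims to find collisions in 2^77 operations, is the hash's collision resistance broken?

Step 1: Preimage resistance requires brute-force of 2^200 operations.
Step 2: Collision resistance (birthday bound) = 2^(200/2) = 2^100.
Step 3: The claimed attack costs 2^77 operations.
Step 4: Since 2^77 < 2^100, the claimed attack beats the generic birthday bound, so collision resistance is broken.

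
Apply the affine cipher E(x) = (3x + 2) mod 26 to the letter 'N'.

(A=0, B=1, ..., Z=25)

Step 1: Convert 'N' to number: x = 13.
Step 2: E(13) = (3 * 13 + 2) mod 26 = 41 mod 26 = 15.
Step 3: Convert 15 back to letter: P.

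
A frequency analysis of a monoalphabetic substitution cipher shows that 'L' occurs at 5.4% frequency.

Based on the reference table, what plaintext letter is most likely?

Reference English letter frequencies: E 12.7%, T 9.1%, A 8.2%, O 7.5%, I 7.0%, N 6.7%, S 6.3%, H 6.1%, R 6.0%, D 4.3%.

Step 1: The observed frequency is 5.4%.
Step 2: Compare with English frequencies:
  E: 12.7% (difference: 7.3%)
  T: 9.1% (difference: 3.7%)
  A: 8.2% (difference: 2.8%)
  O: 7.5% (difference: 2.1%)
  I: 7.0% (difference: 1.6%)
  N: 6.7% (difference: 1.3%)
  S: 6.3% (difference: 0.9%)
  H: 6.1% (difference: 0.7%)
  R: 6.0% (difference: 0.6%) <-- closest
  D: 4.3% (difference: 1.1%)
Step 3: 'L' most likely represents 'R' (frequency 6.0%).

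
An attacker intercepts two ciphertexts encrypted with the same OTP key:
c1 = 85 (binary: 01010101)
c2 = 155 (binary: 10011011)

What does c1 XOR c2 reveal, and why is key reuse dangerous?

Step 1: c1 XOR c2 = (m1 XOR k) XOR (m2 XOR k).
Step 2: By XOR associativity/commutativity: = m1 XOR m2 XOR k XOR k = m1 XOR m2.
Step 3: 01010101 XOR 10011011 = 11001110 = 206.
Step 4: The key cancels out! An attacker learns m1 XOR m2 = 206, revealing the relationship between plaintexts.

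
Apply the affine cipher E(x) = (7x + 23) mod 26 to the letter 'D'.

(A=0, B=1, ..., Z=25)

Step 1: Convert 'D' to number: x = 3.
Step 2: E(3) = (7 * 3 + 23) mod 26 = 44 mod 26 = 18.
Step 3: Convert 18 back to letter: S.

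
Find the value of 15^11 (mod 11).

Step 1: Compute 15^11 mod 11 step by step, reducing modulo 11 at each step.
  15^1 mod 11 = 4
  15^2 mod 11 = (4 * 15) mod 11 = 5
  15^3 mod 11 = (5 * 15) mod 11 = 9
  15^4 mod 11 = (9 * 15) mod 11 = 3
  15^5 mod 11 = (3 * 15) mod 11 = 1
  15^6 mod 11 = (1 * 15) mod 11 = 4
  15^7 mod 11 = (4 * 15) mod 11 = 5
  15^8 mod 11 = (5 * 15) mod 11 = 9
  15^9 mod 11 = (9 * 15) mod 11 = 3
  15^10 mod 11 = (3 * 15) mod 11 = 1
  15^11 mod 11 = (1 * 15) mod 11 = 4
Step 2: Result = 4.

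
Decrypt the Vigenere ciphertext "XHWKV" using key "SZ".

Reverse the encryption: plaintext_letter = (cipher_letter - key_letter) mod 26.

Step 1: Extend key: SZSZS
Step 2: Decrypt each letter (c - k) mod 26:
  X(23) - S(18) = (23-18) mod 26 = 5 = F
  H(7) - Z(25) = (7-25) mod 26 = 8 = I
  W(22) - S(18) = (22-18) mod 26 = 4 = E
  K(10) - Z(25) = (10-25) mod 26 = 11 = L
  V(21) - S(18) = (21-18) mod 26 = 3 = D
Plaintext: FIELD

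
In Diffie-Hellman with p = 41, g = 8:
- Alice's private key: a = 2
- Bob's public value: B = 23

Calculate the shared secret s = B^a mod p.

Step 1: s = B^a mod p = 23^2 mod 41.
  23^1 mod 41 = 23
  23^2 mod 41 = (23 * 23) mod 41 = 37
Result: shared secret = 37.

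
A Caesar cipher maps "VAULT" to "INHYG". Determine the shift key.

Step 1: Compare first letters: V (position 21) -> I (position 8).
Step 2: Shift = (8 - 21) mod 26 = 13.
The shift value is 13.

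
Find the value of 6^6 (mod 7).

Step 1: Compute 6^6 mod 7 step by step, reducing modulo 7 at each step.
  6^1 mod 7 = 6
  6^2 mod 7 = (6 * 6) mod 7 = 1
  6^3 mod 7 = (1 * 6) mod 7 = 6
  6^4 mod 7 = (6 * 6) mod 7 = 1
  6^5 mod 7 = (1 * 6) mod 7 = 6
  6^6 mod 7 = (6 * 6) mod 7 = 1
Step 2: Result = 1.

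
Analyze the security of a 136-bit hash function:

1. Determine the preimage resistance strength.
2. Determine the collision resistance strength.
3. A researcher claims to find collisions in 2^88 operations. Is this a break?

Step 1: Preimage resistance requires brute-force of 2^136 operations.
Step 2: Collision resistance (birthday bound) = 2^(136/2) = 2^68.
Step 3: The claimed attack costs 2^88 operations.
Step 4: Since 2^88 >= 2^68, the claimed attack is no faster than the generic birthday attack, so this does not break collision resistance.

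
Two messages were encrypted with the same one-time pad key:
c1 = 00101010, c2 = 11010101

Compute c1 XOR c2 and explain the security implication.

Step 1: c1 XOR c2 = (m1 XOR k) XOR (m2 XOR k).
Step 2: By XOR associativity/commutativity: = m1 XOR m2 XOR k XOR k = m1 XOR m2.
Step 3: 00101010 XOR 11010101 = 11111111 = 255.
Step 4: The key cancels out! An attacker learns m1 XOR m2 = 255, revealing the relationship between plaintexts.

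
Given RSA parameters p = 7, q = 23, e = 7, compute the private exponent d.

Step 1: n = 7 * 23 = 161.
Step 2: phi(n) = 6 * 22 = 132.
Step 3: Find d such that 7 * d = 1 (mod 132).
Step 4: d = 7^(-1) mod 132 = 19.
Verification: 7 * 19 = 133 = 1 * 132 + 1.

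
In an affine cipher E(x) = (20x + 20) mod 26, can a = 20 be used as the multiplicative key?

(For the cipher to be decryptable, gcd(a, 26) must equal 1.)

Step 1: Compute gcd(20, 26).
Step 2: gcd(20, 26) = 2.
Since gcd = 2 != 1, 20 shares a common factor with 26, so it cannot be used.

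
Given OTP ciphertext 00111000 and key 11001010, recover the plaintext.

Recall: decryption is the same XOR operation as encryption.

Step 1: XOR ciphertext with key:
  Ciphertext: 00111000
  Key:        11001010
  XOR:        11110010
Step 2: Plaintext = 11110010 = 242 in decimal.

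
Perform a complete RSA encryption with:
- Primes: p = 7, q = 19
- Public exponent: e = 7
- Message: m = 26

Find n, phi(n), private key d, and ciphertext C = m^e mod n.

Step 1: n = 7 * 19 = 133.
Step 2: phi(n) = (7-1)(19-1) = 6 * 18 = 108.
Step 3: Find d = 7^(-1) mod 108 = 31.
  Verify: 7 * 31 = 217 = 1 (mod 108).
Step 4: C = 26^7 mod 133 = 26.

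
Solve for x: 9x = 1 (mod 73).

Step 1: We need x such that 9 * x = 1 (mod 73).
Step 2: Using the extended Euclidean algorithm or trial:
  9 * 65 = 585 = 8 * 73 + 1.
Step 3: Since 585 mod 73 = 1, the inverse is x = 65.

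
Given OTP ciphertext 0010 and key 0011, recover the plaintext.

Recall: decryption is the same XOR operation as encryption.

Step 1: XOR ciphertext with key:
  Ciphertext: 0010
  Key:        0011
  XOR:        0001
Step 2: Plaintext = 0001 = 1 in decimal.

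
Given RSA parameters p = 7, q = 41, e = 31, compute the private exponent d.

Step 1: n = 7 * 41 = 287.
Step 2: phi(n) = 6 * 40 = 240.
Step 3: Find d such that 31 * d = 1 (mod 240).
Step 4: d = 31^(-1) mod 240 = 31.
Verification: 31 * 31 = 961 = 4 * 240 + 1.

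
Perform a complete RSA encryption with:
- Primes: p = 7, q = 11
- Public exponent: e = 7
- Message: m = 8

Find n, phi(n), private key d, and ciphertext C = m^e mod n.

Step 1: n = 7 * 11 = 77.
Step 2: phi(n) = (7-1)(11-1) = 6 * 10 = 60.
Step 3: Find d = 7^(-1) mod 60 = 43.
  Verify: 7 * 43 = 301 = 1 (mod 60).
Step 4: C = 8^7 mod 77 = 57.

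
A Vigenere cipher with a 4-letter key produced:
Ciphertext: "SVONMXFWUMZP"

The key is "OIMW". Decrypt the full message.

Step 1: Key 'OIMW' has length 4. Extended key: OIMWOIMWOIMW
Step 2: Decrypt each position:
  S(18) - O(14) = 4 = E
  V(21) - I(8) = 13 = N
  O(14) - M(12) = 2 = C
  N(13) - W(22) = 17 = R
  M(12) - O(14) = 24 = Y
  X(23) - I(8) = 15 = P
  F(5) - M(12) = 19 = T
  W(22) - W(22) = 0 = A
  U(20) - O(14) = 6 = G
  M(12) - I(8) = 4 = E
  Z(25) - M(12) = 13 = N
  P(15) - W(22) = 19 = T
Plaintext: ENCRYPTAGENT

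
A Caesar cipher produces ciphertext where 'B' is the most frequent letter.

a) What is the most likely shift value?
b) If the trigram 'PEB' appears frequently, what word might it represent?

Step 1: In English, 'E' is the most frequent letter (12.7%).
Step 2: The most frequent ciphertext letter is 'B' (position 1).
Step 3: Shift = (1 - 4) mod 26 = 23.
Step 4: Decrypt 'PEB' by shifting back 23:
  P -> S
  E -> H
  B -> E
Step 5: 'PEB' decrypts to 'SHE'.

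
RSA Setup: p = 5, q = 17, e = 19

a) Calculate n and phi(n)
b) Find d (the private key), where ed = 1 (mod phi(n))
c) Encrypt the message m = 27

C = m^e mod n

Step 1: n = 5 * 17 = 85.
Step 2: phi(n) = (5-1)(17-1) = 4 * 16 = 64.
Step 3: Find d = 19^(-1) mod 64 = 27.
  Verify: 19 * 27 = 513 = 1 (mod 64).
Step 4: C = 27^19 mod 85 = 48.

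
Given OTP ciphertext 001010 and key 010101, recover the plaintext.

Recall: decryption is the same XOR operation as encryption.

Step 1: XOR ciphertext with key:
  Ciphertext: 001010
  Key:        010101
  XOR:        011111
Step 2: Plaintext = 011111 = 31 in decimal.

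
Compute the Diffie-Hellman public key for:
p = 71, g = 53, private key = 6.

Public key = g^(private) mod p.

Step 1: A = g^a mod p = 53^6 mod 71.
  53^1 mod 71 = 53
  53^2 mod 71 = (53 * 53) mod 71 = 40
  53^3 mod 71 = (40 * 53) mod 71 = 61
  53^4 mod 71 = (61 * 53) mod 71 = 38
  53^5 mod 71 = (38 * 53) mod 71 = 26
  53^6 mod 71 = (26 * 53) mod 71 = 29
Result: A = 29.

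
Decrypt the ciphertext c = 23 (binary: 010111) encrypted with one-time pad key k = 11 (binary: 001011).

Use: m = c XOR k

Step 1: XOR ciphertext with key:
  Ciphertext: 010111
  Key:        001011
  XOR:        011100
Step 2: Plaintext = 011100 = 28 in decimal.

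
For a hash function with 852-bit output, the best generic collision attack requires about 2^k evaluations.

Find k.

Step 1: The hash has a 852-bit output.
Step 2: Collision resistance means it should be infeasible to find any x != y with h(x) = h(y).
By the birthday bound, a generic collision search succeeds after about sqrt(2^852) = 2^(852/2) = 2^426 evaluations.
Step 3: Security level = 426 bits.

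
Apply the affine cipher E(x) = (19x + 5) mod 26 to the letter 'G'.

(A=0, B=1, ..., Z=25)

Step 1: Convert 'G' to number: x = 6.
Step 2: E(6) = (19 * 6 + 5) mod 26 = 119 mod 26 = 15.
Step 3: Convert 15 back to letter: P.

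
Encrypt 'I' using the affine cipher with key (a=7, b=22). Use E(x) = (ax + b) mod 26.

Step 1: Convert 'I' to number: x = 8.
Step 2: E(8) = (7 * 8 + 22) mod 26 = 78 mod 26 = 0.
Step 3: Convert 0 back to letter: A.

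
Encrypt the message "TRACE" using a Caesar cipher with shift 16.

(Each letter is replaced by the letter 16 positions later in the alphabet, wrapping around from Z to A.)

Step 1: For each letter, shift forward by 16 positions (mod 26).
  T (position 19) -> position (19+16) mod 26 = 9 -> J
  R (position 17) -> position (17+16) mod 26 = 7 -> H
  A (position 0) -> position (0+16) mod 26 = 16 -> Q
  C (position 2) -> position (2+16) mod 26 = 18 -> S
  E (position 4) -> position (4+16) mod 26 = 20 -> U
Result: JHQSU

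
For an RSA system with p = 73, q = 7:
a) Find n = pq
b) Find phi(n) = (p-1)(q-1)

Step 1: n = p * q = 73 * 7 = 511.
Step 2: phi(n) = (p-1)(q-1) = 72 * 6 = 432.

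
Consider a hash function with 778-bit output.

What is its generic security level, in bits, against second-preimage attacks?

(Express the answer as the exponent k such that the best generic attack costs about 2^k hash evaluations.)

Step 1: The hash has a 778-bit output.
Step 2: Second-preimage resistance means: given a specific input x, it should be infeasible to find a different y with h(y) = h(x).
With a 778-bit output, a generic search for a second preimage costs about 2^778 evaluations (each trial matches the fixed target with probability 2^-778).
Step 3: Security level = 778 bits.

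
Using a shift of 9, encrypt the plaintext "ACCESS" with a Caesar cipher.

Step 1: For each letter, shift forward by 9 positions (mod 26).
  A (position 0) -> position (0+9) mod 26 = 9 -> J
  C (position 2) -> position (2+9) mod 26 = 11 -> L
  C (position 2) -> position (2+9) mod 26 = 11 -> L
  E (position 4) -> position (4+9) mod 26 = 13 -> N
  S (position 18) -> position (18+9) mod 26 = 1 -> B
  S (position 18) -> position (18+9) mod 26 = 1 -> B
Result: JLLNBB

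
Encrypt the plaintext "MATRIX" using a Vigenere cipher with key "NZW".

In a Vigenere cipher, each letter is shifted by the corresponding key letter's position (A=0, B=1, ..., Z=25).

Step 1: Repeat key to match plaintext length:
  Plaintext: MATRIX
  Key:       NZWNZW
Step 2: Encrypt each letter:
  M(12) + N(13) = (12+13) mod 26 = 25 = Z
  A(0) + Z(25) = (0+25) mod 26 = 25 = Z
  T(19) + W(22) = (19+22) mod 26 = 15 = P
  R(17) + N(13) = (17+13) mod 26 = 4 = E
  I(8) + Z(25) = (8+25) mod 26 = 7 = H
  X(23) + W(22) = (23+22) mod 26 = 19 = T
Ciphertext: ZZPEHT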